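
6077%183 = 38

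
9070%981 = 241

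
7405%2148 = 961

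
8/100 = 2/25 =0.08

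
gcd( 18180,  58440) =60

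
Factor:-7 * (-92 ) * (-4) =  - 2576 = -2^4*7^1*23^1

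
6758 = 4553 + 2205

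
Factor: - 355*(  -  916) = 325180 = 2^2*5^1*71^1*229^1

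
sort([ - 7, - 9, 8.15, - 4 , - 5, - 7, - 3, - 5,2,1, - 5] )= [ - 9,-7, - 7, - 5, - 5, - 5,  -  4,  -  3,  1, 2,8.15 ]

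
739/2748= 739/2748 =0.27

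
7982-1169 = 6813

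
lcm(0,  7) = 0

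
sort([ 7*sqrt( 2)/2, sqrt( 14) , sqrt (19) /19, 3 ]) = [ sqrt(19)/19, 3, sqrt(14), 7*sqrt( 2 ) /2 ] 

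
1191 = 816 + 375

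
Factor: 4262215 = 5^1*37^1*23039^1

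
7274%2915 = 1444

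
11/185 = 11/185 = 0.06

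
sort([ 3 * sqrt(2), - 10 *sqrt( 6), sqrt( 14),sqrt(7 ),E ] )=[ - 10*sqrt(6 ),sqrt( 7 ), E, sqrt ( 14),3 * sqrt( 2 )]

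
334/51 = 334/51=6.55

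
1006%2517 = 1006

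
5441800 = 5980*910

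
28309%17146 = 11163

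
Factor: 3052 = 2^2 * 7^1*109^1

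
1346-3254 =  - 1908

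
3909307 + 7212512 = 11121819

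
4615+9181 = 13796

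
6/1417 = 6/1417 =0.00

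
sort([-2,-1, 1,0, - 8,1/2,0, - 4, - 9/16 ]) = [  -  8, - 4, - 2, - 1, - 9/16, 0,0 , 1/2, 1 ] 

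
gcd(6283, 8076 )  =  1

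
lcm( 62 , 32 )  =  992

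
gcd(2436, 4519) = 1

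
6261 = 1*6261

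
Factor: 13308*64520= 858632160  =  2^5*3^1 * 5^1*1109^1*1613^1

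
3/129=1/43 = 0.02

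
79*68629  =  5421691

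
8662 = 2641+6021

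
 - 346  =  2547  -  2893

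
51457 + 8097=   59554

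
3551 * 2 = 7102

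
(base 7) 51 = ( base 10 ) 36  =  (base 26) 1a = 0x24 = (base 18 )20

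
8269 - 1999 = 6270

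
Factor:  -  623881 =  - 623881^1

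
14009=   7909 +6100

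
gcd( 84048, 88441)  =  1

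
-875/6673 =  - 1 + 5798/6673 = - 0.13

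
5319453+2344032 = 7663485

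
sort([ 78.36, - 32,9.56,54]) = [ - 32, 9.56,54,78.36 ]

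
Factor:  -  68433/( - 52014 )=22811/17338=2^ (-1)*8669^(- 1 )* 22811^1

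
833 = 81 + 752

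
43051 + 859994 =903045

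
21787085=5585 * 3901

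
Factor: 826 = 2^1*7^1*59^1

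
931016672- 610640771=320375901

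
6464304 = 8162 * 792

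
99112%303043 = 99112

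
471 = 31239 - 30768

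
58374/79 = 58374/79 = 738.91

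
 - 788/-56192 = 197/14048 = 0.01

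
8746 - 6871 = 1875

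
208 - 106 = 102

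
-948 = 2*(  -  474) 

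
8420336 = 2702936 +5717400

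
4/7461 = 4/7461 =0.00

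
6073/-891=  - 7 +164/891= -6.82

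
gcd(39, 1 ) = 1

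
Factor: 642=2^1*3^1*107^1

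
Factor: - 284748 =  - 2^2* 3^1 *61^1 *389^1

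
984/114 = 8 + 12/19 =8.63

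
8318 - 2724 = 5594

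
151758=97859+53899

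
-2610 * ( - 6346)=16563060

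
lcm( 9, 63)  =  63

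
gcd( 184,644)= 92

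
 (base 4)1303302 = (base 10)7410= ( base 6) 54150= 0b1110011110010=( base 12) 4356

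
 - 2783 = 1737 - 4520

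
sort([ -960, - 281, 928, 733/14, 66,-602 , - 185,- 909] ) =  [ - 960, -909, - 602, - 281,-185,733/14,66,928]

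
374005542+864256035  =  1238261577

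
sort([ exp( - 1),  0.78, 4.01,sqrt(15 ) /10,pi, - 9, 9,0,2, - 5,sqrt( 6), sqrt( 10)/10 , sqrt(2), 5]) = [ -9,  -  5,0, sqrt(10) /10 , exp( - 1),sqrt( 15) /10,0.78, sqrt( 2 ),2,sqrt( 6 ),pi , 4.01,5,9]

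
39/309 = 13/103  =  0.13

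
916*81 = 74196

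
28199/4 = 28199/4 = 7049.75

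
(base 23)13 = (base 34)q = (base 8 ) 32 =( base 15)1b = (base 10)26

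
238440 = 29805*8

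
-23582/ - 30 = 786  +  1/15  =  786.07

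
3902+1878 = 5780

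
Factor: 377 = 13^1 * 29^1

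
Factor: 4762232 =2^3*41^1*14519^1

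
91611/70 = 1308 + 51/70 = 1308.73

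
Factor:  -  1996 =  - 2^2 * 499^1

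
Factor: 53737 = 17^1*29^1*109^1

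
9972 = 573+9399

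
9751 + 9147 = 18898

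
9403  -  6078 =3325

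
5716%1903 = 7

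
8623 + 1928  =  10551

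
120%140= 120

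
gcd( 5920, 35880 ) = 40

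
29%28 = 1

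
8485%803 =455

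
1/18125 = 1/18125  =  0.00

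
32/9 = 32/9 = 3.56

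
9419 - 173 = 9246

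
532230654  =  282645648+249585006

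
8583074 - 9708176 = - 1125102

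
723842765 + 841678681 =1565521446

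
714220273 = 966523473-252303200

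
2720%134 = 40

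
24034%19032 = 5002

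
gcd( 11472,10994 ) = 478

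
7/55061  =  7/55061  =  0.00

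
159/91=1  +  68/91  =  1.75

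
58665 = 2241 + 56424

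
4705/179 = 4705/179 = 26.28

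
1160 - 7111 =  - 5951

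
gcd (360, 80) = 40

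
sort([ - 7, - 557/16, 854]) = [ - 557/16, - 7, 854] 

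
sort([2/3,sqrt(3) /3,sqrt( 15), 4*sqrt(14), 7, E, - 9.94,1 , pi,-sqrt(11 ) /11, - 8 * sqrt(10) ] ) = [ - 8*sqrt(10 ), - 9.94,-sqrt( 11 )/11,sqrt( 3) /3, 2/3,  1,E,  pi,sqrt( 15), 7,4*sqrt(14)]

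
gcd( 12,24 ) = 12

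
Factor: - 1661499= - 3^3*7^1*59^1*149^1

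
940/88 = 10+15/22 =10.68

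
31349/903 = 34 + 647/903 = 34.72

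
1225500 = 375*3268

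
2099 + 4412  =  6511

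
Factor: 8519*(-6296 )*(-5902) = 2^4*7^1*13^1*227^1*787^1*1217^1 =316557452848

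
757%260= 237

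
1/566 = 1/566 = 0.00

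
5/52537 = 5/52537 = 0.00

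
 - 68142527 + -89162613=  - 157305140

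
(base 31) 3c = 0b1101001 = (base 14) 77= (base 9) 126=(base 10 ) 105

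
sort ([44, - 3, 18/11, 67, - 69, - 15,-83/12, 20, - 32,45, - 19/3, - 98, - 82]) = [-98, - 82, - 69, - 32, - 15, - 83/12,  -  19/3, - 3,18/11,  20,44,45, 67 ]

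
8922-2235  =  6687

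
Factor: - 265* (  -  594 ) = 157410 = 2^1*3^3 * 5^1*11^1*53^1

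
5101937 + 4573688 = 9675625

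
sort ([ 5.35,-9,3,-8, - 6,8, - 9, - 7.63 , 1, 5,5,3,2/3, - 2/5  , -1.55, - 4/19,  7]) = [ - 9, - 9,-8, -7.63, - 6 ,-1.55, - 2/5, - 4/19,2/3, 1,3, 3, 5,5, 5.35 , 7  ,  8]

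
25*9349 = 233725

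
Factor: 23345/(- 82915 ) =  - 29/103 = -29^1*103^(-1 )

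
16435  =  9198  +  7237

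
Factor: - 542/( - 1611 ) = 2^1*3^(  -  2)*179^(-1 )*271^1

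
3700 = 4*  925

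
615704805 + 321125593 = 936830398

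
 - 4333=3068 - 7401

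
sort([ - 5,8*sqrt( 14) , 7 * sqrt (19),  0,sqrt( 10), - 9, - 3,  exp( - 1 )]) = [-9, - 5, - 3, 0,exp( - 1),sqrt(10 ),8*sqrt(14 ), 7*sqrt (19) ] 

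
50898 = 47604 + 3294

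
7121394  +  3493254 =10614648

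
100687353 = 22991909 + 77695444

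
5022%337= 304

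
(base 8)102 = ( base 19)39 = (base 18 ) 3c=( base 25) 2G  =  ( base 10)66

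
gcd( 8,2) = 2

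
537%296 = 241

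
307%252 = 55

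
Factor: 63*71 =4473  =  3^2 * 7^1*71^1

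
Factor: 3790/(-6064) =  - 2^( - 3 )*5^1=- 5/8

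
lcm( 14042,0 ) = 0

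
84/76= 1+2/19 = 1.11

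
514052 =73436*7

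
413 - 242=171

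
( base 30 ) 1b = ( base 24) 1h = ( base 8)51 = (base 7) 56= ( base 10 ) 41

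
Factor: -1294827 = -3^1*71^1* 6079^1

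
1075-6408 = - 5333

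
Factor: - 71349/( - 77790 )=23783/25930=2^( - 1)* 5^( - 1 )*17^1*1399^1*2593^( - 1 )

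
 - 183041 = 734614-917655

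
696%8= 0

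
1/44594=1/44594 = 0.00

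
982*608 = 597056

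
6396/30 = 1066/5 = 213.20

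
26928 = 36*748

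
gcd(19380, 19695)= 15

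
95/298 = 95/298 = 0.32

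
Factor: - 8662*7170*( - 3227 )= 200417804580 = 2^2*3^1*5^1*7^1*61^1*71^1*239^1*461^1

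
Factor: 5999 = 7^1*857^1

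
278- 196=82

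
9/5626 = 9/5626 = 0.00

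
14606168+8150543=22756711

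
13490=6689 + 6801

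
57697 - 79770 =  - 22073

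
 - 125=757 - 882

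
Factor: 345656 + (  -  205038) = 140618 = 2^1*70309^1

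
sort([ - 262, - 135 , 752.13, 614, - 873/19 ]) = [ - 262 , - 135, - 873/19,614, 752.13] 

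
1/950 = 1/950 = 0.00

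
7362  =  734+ 6628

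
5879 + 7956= 13835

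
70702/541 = 70702/541 =130.69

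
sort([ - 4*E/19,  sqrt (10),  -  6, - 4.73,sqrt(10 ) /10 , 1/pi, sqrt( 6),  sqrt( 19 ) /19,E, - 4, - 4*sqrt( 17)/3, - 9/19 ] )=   [ - 6, - 4*sqrt( 17 ) /3, - 4.73, - 4, - 4*E/19,-9/19, sqrt(19 )/19,sqrt(10) /10,1/pi,sqrt( 6), E,sqrt(10 ) ] 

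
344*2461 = 846584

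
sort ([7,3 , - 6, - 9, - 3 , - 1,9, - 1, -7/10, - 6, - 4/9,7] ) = [ - 9, - 6, - 6, - 3, - 1,-1, - 7/10 , - 4/9,3,7, 7,9] 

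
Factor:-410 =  - 2^1*5^1*41^1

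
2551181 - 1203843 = 1347338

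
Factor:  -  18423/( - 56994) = 267/826 = 2^( - 1 )*3^1 * 7^(- 1)*59^( - 1 )* 89^1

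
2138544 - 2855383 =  - 716839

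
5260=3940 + 1320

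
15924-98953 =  - 83029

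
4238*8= 33904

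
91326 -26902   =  64424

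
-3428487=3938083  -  7366570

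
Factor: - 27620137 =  - 4679^1*5903^1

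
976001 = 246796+729205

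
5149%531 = 370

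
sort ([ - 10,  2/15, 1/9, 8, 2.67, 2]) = [ - 10 , 1/9, 2/15,2 , 2.67, 8]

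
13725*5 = 68625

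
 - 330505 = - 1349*245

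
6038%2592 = 854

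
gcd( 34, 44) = 2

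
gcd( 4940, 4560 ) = 380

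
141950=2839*50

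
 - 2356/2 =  - 1178 = - 1178.00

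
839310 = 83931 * 10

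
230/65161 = 230/65161 = 0.00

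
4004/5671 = 4004/5671= 0.71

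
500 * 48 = 24000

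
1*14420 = 14420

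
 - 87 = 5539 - 5626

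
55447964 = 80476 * 689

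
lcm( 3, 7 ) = 21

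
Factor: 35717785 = 5^1 * 7143557^1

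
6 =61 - 55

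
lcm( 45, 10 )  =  90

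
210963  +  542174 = 753137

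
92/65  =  1  +  27/65  =  1.42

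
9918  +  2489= 12407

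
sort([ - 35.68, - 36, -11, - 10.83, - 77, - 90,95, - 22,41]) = [ - 90,  -  77, -36,-35.68, - 22, - 11, - 10.83, 41,95 ]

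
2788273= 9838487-7050214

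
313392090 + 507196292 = 820588382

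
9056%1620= 956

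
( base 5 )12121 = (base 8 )1617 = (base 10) 911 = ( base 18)2eb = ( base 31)tc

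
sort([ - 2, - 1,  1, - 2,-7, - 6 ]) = [  -  7 ,-6, - 2,-2 , - 1 , 1 ]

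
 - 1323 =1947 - 3270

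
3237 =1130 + 2107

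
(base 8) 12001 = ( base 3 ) 21000200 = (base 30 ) 5KL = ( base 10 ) 5121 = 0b1010000000001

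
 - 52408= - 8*6551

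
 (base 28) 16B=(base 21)23I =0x3c3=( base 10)963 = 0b1111000011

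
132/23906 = 66/11953  =  0.01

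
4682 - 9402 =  - 4720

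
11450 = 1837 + 9613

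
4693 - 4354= 339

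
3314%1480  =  354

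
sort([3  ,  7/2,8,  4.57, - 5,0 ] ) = [ - 5, 0, 3,  7/2,4.57, 8 ]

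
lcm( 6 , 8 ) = 24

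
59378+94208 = 153586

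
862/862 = 1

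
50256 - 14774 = 35482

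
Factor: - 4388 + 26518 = 2^1 * 5^1*2213^1= 22130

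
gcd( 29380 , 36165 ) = 5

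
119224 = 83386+35838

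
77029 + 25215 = 102244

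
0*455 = 0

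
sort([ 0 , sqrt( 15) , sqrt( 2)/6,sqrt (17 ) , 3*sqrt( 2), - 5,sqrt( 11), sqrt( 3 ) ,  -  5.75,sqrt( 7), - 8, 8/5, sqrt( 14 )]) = [ - 8, - 5.75, - 5 , 0, sqrt( 2)/6,8/5, sqrt(3 ),sqrt(7) , sqrt(11), sqrt (14), sqrt( 15) , sqrt( 17 ),  3 * sqrt(2)] 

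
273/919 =273/919 = 0.30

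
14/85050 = 1/6075 = 0.00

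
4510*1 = 4510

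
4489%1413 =250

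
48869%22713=3443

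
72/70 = 1  +  1/35 = 1.03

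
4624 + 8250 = 12874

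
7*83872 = 587104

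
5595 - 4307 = 1288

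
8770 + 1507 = 10277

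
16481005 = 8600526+7880479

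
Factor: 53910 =2^1*3^2*5^1*599^1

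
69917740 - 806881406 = - 736963666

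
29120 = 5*5824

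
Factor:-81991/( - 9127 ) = 7^1 * 13^1*17^1*53^1*9127^(-1 )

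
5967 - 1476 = 4491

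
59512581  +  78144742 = 137657323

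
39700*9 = 357300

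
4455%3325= 1130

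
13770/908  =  15+75/454 = 15.17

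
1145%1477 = 1145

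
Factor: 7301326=2^1*3650663^1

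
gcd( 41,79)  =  1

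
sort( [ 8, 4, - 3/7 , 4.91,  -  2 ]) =[ - 2,-3/7 , 4, 4.91,8]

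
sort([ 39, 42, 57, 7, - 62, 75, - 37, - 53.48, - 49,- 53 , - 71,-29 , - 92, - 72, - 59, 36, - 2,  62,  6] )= [ - 92, - 72, - 71, - 62,-59,-53.48 , - 53, - 49,-37,-29, - 2, 6, 7, 36,39,42,57,62 , 75]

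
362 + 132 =494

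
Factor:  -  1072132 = -2^2*19^1*14107^1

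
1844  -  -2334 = 4178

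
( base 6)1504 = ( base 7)1111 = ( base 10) 400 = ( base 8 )620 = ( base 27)em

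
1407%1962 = 1407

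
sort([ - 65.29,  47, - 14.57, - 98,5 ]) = [ - 98, - 65.29, - 14.57 , 5,47 ]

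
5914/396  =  14 + 185/198 = 14.93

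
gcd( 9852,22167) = 2463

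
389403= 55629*7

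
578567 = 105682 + 472885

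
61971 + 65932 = 127903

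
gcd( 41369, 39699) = 1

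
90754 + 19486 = 110240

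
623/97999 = 623/97999=0.01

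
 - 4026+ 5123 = 1097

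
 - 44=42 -86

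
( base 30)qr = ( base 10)807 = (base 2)1100100111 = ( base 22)1EF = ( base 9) 1086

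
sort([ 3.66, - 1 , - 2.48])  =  [ - 2.48, - 1, 3.66]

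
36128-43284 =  - 7156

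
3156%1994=1162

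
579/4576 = 579/4576 = 0.13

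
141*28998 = 4088718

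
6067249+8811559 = 14878808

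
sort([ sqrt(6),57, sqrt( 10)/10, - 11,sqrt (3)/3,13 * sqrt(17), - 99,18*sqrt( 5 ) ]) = [-99, - 11,sqrt( 10)/10,sqrt( 3)/3 , sqrt(6),18*sqrt ( 5),13 *sqrt( 17),57 ] 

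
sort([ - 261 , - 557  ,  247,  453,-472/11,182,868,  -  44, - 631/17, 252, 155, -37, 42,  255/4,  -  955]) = [ - 955, - 557,  -  261,  -  44, - 472/11, - 631/17,-37 , 42, 255/4,  155,182, 247,252,  453, 868]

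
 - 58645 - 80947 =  - 139592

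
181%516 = 181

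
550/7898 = 25/359 = 0.07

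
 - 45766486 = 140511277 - 186277763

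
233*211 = 49163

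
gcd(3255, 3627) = 93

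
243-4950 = -4707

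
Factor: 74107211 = 74107211^1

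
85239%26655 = 5274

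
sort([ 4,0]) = [ 0,  4]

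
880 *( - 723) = -636240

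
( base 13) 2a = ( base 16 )24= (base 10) 36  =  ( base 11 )33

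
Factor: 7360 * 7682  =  2^7*5^1*23^2*167^1  =  56539520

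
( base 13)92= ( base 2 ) 1110111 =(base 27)4b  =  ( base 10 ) 119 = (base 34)3H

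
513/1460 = 513/1460= 0.35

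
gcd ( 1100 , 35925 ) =25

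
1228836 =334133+894703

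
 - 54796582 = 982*( - 55801)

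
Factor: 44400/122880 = 2^( - 9)*5^1*37^1 = 185/512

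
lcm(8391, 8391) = 8391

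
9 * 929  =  8361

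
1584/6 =264 = 264.00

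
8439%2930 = 2579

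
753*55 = 41415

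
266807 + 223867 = 490674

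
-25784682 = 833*( -30954)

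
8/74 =4/37 = 0.11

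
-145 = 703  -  848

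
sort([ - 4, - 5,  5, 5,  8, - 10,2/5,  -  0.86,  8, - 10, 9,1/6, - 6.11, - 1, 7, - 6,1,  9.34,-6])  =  [-10,-10, -6.11,  -  6 ,-6, - 5, - 4, - 1, - 0.86,1/6,2/5,1,  5, 5,  7, 8, 8,9, 9.34]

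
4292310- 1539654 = 2752656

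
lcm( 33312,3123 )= 99936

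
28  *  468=13104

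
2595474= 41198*63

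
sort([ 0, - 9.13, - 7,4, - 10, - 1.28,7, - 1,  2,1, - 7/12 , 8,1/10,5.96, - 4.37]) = [ - 10, - 9.13, - 7, - 4.37, - 1.28, - 1, - 7/12,0, 1/10,1 , 2,4,5.96,7,8 ]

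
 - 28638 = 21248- 49886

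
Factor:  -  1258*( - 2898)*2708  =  2^4*3^2*7^1*17^1*23^1*37^1*677^1 = 9872512272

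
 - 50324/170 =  - 25162/85 = - 296.02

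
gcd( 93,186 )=93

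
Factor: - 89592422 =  - 2^1*44796211^1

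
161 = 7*23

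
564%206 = 152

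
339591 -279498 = 60093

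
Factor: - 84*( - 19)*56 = 89376 = 2^5*3^1*7^2*19^1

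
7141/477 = 14 +463/477  =  14.97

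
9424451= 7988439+1436012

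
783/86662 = 783/86662 = 0.01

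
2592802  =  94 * 27583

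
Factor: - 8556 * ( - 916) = 7837296 = 2^4*3^1*23^1*31^1*229^1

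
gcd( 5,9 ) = 1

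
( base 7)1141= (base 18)157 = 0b110100101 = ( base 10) 421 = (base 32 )D5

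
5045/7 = 720 + 5/7 = 720.71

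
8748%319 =135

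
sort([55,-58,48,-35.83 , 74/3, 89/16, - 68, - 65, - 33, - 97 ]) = [ - 97, - 68 , - 65, - 58, - 35.83, - 33,  89/16,  74/3,48,55 ] 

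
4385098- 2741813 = 1643285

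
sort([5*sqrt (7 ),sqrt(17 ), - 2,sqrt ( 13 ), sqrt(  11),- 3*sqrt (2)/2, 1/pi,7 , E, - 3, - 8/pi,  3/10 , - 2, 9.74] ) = [ - 3, - 8/pi,-3*sqrt( 2)/2, - 2, - 2 , 3/10,1/pi,E, sqrt ( 11 ),sqrt( 13 ),sqrt(17 ),7,9.74, 5 * sqrt( 7) ] 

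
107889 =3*35963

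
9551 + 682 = 10233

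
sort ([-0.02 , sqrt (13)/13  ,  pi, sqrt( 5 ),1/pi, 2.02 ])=[- 0.02 , sqrt( 13)/13, 1/pi,2.02,  sqrt( 5) , pi] 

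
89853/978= 91 + 285/326  =  91.87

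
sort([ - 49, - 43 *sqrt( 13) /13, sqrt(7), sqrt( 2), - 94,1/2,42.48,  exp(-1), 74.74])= [ - 94, - 49, - 43*sqrt(13)/13, exp( - 1), 1/2,sqrt( 2 ), sqrt( 7),42.48, 74.74]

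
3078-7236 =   -  4158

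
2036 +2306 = 4342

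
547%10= 7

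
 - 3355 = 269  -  3624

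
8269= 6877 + 1392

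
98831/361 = 98831/361 = 273.77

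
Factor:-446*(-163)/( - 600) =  - 2^( - 2)*3^( - 1 )*5^( - 2 )*163^1*223^1  =  -36349/300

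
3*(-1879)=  - 5637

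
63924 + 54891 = 118815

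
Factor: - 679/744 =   -  2^( - 3) * 3^(- 1 )*7^1*31^(  -  1)*97^1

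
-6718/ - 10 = 671 + 4/5 = 671.80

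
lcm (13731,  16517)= 1139673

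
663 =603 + 60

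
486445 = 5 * 97289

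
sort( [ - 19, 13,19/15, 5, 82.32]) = [ - 19, 19/15, 5,13, 82.32] 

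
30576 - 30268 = 308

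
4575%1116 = 111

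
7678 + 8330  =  16008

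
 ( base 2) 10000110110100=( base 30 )9hi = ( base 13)3C09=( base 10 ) 8628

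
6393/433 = 6393/433  =  14.76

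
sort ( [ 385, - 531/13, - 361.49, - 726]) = [ - 726, - 361.49, - 531/13,  385]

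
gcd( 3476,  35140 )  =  4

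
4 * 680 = 2720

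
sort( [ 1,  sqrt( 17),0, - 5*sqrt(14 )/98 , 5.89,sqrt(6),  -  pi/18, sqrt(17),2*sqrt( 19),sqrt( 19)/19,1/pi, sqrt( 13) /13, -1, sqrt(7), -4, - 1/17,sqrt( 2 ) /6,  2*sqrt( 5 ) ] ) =[  -  4,  -  1, - 5* sqrt( 14 )/98, - pi/18,-1/17, 0,  sqrt( 19) /19 , sqrt( 2)/6,sqrt( 13) /13,1/pi,1,sqrt( 6),sqrt(7),sqrt(17),sqrt( 17),2*sqrt(5 ),5.89, 2*sqrt ( 19 ) ]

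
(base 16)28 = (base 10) 40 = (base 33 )17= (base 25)1f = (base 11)37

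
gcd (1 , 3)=1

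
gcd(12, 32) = 4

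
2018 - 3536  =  -1518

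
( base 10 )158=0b10011110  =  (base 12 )112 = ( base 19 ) 86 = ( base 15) a8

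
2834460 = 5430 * 522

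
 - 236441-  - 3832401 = 3595960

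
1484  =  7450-5966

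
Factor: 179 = 179^1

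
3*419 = 1257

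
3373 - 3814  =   - 441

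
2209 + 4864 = 7073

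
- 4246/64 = -2123/32 = -66.34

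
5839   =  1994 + 3845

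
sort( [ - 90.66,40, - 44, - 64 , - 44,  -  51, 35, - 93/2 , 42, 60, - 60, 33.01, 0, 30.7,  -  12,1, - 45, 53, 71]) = [ - 90.66,  -  64, - 60, - 51, - 93/2, - 45,- 44, -44, - 12,0,  1, 30.7,  33.01, 35, 40, 42, 53,60, 71] 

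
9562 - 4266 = 5296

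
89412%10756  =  3364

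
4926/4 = 1231 + 1/2 = 1231.50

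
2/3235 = 2/3235 = 0.00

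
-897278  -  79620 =  -  976898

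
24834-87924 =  - 63090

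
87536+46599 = 134135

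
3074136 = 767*4008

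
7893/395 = 7893/395 = 19.98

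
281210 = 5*56242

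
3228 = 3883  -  655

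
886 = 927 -41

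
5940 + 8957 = 14897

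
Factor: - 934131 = - 3^1*11^1 *28307^1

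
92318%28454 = 6956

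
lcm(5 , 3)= 15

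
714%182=168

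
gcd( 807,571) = 1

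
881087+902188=1783275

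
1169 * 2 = 2338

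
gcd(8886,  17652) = 6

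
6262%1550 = 62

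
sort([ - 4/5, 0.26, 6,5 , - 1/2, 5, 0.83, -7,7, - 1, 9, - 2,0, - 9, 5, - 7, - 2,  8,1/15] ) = [ - 9, - 7, - 7 , - 2,  -  2, - 1,-4/5,-1/2, 0, 1/15, 0.26, 0.83, 5, 5, 5, 6 , 7, 8, 9 ] 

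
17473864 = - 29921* ( - 584)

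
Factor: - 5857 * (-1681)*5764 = 2^2*11^1*41^2*131^1*5857^1 = 56750136388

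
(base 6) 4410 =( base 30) 13o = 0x3F6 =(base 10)1014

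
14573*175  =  2550275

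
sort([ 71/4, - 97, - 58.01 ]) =[ - 97 , - 58.01, 71/4 ] 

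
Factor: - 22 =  - 2^1* 11^1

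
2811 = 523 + 2288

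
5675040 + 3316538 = 8991578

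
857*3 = 2571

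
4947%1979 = 989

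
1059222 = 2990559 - 1931337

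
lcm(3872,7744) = 7744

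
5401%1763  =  112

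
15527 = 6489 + 9038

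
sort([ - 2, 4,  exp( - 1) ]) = [ -2,exp(-1), 4]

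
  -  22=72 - 94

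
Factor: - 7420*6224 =  -  46182080 = - 2^6*5^1 * 7^1*53^1 * 389^1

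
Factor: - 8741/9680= - 2^( - 4)*5^( - 1) *11^(  -  2) *8741^1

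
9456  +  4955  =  14411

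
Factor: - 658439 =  - 83^1*7933^1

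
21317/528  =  40 + 197/528  =  40.37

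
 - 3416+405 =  - 3011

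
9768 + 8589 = 18357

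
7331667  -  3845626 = 3486041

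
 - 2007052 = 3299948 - 5307000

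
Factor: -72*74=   -5328 = - 2^4*3^2*37^1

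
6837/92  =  6837/92  =  74.32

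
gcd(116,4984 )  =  4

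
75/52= 75/52  =  1.44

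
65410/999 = 65 + 475/999 = 65.48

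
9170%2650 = 1220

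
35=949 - 914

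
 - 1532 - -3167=1635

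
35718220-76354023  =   - 40635803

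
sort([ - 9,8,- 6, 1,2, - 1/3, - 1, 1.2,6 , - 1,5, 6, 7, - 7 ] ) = [-9,-7, - 6,-1,- 1, - 1/3,1,  1.2,  2,  5 , 6,6, 7 , 8 ] 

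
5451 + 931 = 6382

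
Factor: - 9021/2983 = -3^1*19^( -1)*31^1 *97^1*157^ ( - 1 )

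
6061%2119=1823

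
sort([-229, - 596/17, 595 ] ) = [ - 229, - 596/17,595]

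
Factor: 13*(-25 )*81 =-3^4*5^2*13^1 = -26325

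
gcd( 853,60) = 1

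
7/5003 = 7/5003 = 0.00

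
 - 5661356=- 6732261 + 1070905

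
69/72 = 23/24 = 0.96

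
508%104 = 92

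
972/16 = 243/4=60.75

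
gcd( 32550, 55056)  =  186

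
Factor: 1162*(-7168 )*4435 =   -  36940072960 = -  2^11*5^1*7^2 * 83^1*887^1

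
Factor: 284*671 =2^2* 11^1*61^1*71^1  =  190564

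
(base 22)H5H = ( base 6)102403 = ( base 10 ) 8355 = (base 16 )20A3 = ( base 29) 9r3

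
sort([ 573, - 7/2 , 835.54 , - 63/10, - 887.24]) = [ - 887.24, - 63/10,-7/2,573,835.54]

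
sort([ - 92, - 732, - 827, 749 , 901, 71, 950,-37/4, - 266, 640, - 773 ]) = [ - 827,  -  773, - 732, - 266,  -  92,-37/4, 71, 640,749, 901, 950 ] 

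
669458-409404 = 260054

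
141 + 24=165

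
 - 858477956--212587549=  - 645890407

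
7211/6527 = 1 + 684/6527 =1.10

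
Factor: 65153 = 11^1*5923^1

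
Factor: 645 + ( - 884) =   -  239^1 = -239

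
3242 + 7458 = 10700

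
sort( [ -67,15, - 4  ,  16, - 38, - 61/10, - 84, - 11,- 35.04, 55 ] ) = [-84 , - 67,-38,-35.04,-11, - 61/10,-4, 15,  16, 55 ] 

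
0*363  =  0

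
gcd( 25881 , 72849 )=3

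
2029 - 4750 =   -  2721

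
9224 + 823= 10047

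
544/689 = 544/689= 0.79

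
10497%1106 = 543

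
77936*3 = 233808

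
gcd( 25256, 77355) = 1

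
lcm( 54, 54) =54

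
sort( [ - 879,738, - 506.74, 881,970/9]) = [ - 879,-506.74, 970/9,738,881]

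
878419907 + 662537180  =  1540957087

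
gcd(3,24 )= 3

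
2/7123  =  2/7123 = 0.00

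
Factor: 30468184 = 2^3*241^1*15803^1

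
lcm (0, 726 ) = 0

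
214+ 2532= 2746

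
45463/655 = 45463/655 = 69.41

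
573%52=1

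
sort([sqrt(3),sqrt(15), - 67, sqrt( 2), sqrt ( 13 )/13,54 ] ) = [ - 67,sqrt(13 ) /13, sqrt( 2), sqrt( 3 ), sqrt ( 15), 54 ] 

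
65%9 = 2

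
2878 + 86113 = 88991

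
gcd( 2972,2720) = 4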